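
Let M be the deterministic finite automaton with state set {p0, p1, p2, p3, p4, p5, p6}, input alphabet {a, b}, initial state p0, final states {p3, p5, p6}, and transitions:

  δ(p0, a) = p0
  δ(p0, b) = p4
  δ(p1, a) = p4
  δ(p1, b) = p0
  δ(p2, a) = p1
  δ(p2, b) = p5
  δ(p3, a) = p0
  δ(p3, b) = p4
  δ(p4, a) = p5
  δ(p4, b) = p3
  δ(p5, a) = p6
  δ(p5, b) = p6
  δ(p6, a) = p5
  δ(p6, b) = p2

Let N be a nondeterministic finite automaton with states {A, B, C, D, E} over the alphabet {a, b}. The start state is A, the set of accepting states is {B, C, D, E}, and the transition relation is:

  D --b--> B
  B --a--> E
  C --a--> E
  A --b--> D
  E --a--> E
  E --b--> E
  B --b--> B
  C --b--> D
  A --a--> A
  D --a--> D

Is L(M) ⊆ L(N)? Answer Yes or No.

Exploring the product automaton M × N from the start pair (p0, A), following both machines on each input symbol, reaches 16 state pairs: (p0, A), (p4, D), (p5, D), (p3, B), (p6, D), (p6, B), (p0, E), (p4, B), (p2, B), (p5, E), (p4, E), (p1, E), (p5, B), (p6, E), (p3, E), (p2, E).
M accepts in {p3, p5, p6} and N accepts in {B, C, D, E}. The reachable pairs whose M-component is accepting are (p5, D), (p3, B), (p6, D), (p6, B), (p5, E), (p5, B), (p6, E), (p3, E); in each of them the N-component is accepting too, so the product for L(M) \ L(N) (M-component accepting, N-component rejecting) has no reachable accepting pair and the difference is empty.
Hence every string in L(M) is also in L(N).

Yes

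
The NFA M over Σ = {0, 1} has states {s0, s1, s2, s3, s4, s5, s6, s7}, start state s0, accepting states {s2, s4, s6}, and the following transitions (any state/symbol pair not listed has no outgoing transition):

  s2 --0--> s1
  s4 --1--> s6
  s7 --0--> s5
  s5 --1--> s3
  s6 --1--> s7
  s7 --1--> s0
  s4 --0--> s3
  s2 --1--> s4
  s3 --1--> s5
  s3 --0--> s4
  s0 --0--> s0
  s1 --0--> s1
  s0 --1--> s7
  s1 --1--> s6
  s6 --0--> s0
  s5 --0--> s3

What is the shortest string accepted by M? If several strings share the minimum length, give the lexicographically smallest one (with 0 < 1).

1000

A breadth-first search from s0 reaches an accepting state first via the path s0 → s7 → s5 → s3 → s4 on input 1000.
No string of length < 4 is accepted (BFS exhausts all shorter strings without reaching an accepting state), and 1000 is the lexicographically least accepting string of length 4.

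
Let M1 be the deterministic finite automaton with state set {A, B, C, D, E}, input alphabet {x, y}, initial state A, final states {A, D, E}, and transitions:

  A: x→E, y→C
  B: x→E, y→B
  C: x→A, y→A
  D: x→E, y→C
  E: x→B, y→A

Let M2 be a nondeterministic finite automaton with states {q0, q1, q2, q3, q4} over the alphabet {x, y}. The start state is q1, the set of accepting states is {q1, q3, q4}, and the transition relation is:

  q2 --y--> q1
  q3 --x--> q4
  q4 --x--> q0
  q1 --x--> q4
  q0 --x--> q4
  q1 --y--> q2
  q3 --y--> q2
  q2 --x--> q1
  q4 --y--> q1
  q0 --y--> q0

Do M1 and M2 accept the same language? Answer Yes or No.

Exploring the product automaton M1 × M2 from the start pair (A, q1), following both machines on each input symbol, reaches 4 state pairs: (A, q1), (E, q4), (C, q2), (B, q0).
M1 accepts in {A, D, E} and M2 accepts in {q1, q3, q4}. In every reachable pair the two components are either both accepting — (A, q1), (E, q4) — or both non-accepting, so no string is accepted by exactly one of the machines: L(M1) \ L(M2) and L(M2) \ L(M1) are both empty.
Hence every string is accepted by M1 iff it is accepted by M2, and the two languages coincide.

Yes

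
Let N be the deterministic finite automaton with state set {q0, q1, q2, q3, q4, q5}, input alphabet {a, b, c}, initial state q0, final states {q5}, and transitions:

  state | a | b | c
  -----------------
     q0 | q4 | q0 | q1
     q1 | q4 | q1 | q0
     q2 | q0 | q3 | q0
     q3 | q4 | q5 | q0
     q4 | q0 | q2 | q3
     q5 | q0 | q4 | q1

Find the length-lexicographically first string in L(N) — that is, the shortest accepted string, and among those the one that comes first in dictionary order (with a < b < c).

acb

A breadth-first search from q0 reaches an accepting state first via the path q0 → q4 → q3 → q5 on input acb.
No string of length < 3 is accepted (BFS exhausts all shorter strings without reaching an accepting state), and acb is the lexicographically least accepting string of length 3.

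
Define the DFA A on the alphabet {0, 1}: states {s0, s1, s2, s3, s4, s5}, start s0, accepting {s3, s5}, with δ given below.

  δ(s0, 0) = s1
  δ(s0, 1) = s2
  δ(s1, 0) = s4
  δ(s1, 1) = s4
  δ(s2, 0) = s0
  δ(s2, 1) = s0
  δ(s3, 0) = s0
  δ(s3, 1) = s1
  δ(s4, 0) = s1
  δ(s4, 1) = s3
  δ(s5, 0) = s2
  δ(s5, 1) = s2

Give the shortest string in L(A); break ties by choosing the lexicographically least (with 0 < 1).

001

A breadth-first search from s0 reaches an accepting state first via the path s0 → s1 → s4 → s3 on input 001.
No string of length < 3 is accepted (BFS exhausts all shorter strings without reaching an accepting state), and 001 is the lexicographically least accepting string of length 3.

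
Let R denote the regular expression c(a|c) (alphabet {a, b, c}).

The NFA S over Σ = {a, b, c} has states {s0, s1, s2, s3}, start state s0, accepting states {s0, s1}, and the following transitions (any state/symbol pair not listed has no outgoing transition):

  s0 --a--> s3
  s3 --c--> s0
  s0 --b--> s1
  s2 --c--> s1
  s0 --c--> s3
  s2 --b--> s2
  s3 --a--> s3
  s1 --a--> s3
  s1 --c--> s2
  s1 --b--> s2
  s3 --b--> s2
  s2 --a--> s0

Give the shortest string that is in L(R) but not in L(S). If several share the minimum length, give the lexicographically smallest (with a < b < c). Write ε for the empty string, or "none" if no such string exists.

ca

The string ca is accepted by R but not by S.
No shorter string lies in the difference, and ca is the lexicographically first length-2 string in L(R) \ L(S).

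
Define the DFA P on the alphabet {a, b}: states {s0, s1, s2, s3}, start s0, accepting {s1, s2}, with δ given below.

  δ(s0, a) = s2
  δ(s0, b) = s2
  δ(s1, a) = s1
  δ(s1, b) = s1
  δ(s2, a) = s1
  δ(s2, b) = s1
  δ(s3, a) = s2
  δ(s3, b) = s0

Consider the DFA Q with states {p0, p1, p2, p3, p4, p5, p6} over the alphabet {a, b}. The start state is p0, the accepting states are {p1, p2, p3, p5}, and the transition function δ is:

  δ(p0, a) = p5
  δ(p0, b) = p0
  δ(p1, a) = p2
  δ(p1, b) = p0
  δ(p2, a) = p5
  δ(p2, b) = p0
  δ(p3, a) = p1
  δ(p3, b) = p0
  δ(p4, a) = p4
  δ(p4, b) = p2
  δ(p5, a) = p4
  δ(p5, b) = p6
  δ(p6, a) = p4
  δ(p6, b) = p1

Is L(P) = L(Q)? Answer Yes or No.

The string b is accepted by P but rejected by Q.
So L(P) ≠ L(Q).

No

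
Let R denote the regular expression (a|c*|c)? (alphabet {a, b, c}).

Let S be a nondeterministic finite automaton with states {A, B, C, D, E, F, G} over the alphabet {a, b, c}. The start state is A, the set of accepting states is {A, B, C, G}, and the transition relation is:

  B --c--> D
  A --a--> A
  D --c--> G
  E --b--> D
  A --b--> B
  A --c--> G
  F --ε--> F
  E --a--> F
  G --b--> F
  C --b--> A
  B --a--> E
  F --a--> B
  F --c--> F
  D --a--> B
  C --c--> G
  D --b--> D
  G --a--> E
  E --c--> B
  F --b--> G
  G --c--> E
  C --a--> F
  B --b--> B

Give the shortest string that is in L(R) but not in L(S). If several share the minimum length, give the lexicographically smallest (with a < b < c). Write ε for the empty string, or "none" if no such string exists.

cc

The string cc is accepted by R but not by S.
No shorter string lies in the difference, and cc is the lexicographically first length-2 string in L(R) \ L(S).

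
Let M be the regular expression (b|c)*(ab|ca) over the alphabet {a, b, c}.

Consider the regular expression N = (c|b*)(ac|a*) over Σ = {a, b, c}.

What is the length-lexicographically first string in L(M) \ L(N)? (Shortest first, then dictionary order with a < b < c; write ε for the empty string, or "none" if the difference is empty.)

ab

The string ab is accepted by M but not by N.
No shorter string lies in the difference, and ab is the lexicographically first length-2 string in L(M) \ L(N).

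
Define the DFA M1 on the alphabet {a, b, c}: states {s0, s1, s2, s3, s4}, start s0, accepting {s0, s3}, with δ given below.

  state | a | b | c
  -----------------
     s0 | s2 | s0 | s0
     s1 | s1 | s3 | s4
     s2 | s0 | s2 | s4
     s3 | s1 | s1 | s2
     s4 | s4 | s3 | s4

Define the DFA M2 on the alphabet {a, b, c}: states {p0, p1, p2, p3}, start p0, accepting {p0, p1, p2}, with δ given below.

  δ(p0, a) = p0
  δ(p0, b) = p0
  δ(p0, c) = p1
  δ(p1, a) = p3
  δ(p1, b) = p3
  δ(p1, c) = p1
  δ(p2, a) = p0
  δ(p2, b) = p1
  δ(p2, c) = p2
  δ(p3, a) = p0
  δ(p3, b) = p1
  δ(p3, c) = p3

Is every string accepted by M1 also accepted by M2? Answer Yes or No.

No

The string cb is in L(M1) but not in L(M2).
So L(M1) ⊄ L(M2).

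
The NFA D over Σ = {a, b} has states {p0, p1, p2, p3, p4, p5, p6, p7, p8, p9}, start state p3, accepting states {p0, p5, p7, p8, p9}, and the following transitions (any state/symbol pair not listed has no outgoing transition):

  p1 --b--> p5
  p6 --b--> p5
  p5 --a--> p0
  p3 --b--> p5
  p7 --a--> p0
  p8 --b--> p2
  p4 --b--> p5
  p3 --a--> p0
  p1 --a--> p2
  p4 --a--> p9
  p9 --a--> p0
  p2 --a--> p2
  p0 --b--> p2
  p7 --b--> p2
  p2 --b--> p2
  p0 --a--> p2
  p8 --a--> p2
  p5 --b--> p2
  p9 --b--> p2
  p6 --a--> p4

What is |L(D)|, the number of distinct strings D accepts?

The useful subgraph on states {p0, p3, p5} is acyclic, so L(D) is finite; the longest accepting path visits 3 useful states, giving maximum string length 2.
Counting accepting paths from p3 by length: 2 of length 1, 1 of length 2. Total 3.

3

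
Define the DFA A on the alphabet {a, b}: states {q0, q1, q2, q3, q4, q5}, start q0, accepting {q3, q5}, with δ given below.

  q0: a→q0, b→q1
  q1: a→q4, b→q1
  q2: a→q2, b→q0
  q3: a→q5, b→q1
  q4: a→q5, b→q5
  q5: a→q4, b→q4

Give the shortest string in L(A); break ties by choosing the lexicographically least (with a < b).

A breadth-first search from q0 reaches an accepting state first via the path q0 → q1 → q4 → q5 on input baa.
No string of length < 3 is accepted (BFS exhausts all shorter strings without reaching an accepting state), and baa is the lexicographically least accepting string of length 3.

baa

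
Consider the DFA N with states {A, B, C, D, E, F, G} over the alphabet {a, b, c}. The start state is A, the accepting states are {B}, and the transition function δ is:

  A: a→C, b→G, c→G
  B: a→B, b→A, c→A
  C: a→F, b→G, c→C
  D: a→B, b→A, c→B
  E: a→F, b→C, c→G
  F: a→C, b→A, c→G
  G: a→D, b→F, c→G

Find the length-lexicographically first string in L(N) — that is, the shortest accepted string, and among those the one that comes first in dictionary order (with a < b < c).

baa

A breadth-first search from A reaches an accepting state first via the path A → G → D → B on input baa.
No string of length < 3 is accepted (BFS exhausts all shorter strings without reaching an accepting state), and baa is the lexicographically least accepting string of length 3.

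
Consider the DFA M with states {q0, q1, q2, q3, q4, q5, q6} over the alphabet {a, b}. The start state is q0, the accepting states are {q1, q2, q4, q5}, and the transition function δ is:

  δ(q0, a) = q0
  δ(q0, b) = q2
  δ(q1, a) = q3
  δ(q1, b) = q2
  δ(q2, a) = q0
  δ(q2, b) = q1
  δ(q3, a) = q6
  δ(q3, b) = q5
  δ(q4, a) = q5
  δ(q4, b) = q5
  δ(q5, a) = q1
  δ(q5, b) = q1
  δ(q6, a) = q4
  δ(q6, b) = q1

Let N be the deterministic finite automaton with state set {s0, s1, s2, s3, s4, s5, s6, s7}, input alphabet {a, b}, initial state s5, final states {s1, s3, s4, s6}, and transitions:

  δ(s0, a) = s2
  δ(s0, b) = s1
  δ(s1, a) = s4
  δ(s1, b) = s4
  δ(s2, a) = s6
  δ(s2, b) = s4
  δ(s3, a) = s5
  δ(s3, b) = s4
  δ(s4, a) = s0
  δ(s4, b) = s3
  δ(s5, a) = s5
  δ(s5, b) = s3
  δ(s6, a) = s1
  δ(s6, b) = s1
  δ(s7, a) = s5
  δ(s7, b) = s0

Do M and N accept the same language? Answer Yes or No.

Yes

Exploring the product automaton M × N from the start pair (q0, s5), following both machines on each input symbol, reaches 7 state pairs: (q0, s5), (q2, s3), (q1, s4), (q3, s0), (q6, s2), (q5, s1), (q4, s6).
M accepts in {q1, q2, q4, q5} and N accepts in {s1, s3, s4, s6}. In every reachable pair the two components are either both accepting — (q2, s3), (q1, s4), (q5, s1), (q4, s6) — or both non-accepting, so no string is accepted by exactly one of the machines: L(M) \ L(N) and L(N) \ L(M) are both empty.
Hence every string is accepted by M iff it is accepted by N, and the two languages coincide.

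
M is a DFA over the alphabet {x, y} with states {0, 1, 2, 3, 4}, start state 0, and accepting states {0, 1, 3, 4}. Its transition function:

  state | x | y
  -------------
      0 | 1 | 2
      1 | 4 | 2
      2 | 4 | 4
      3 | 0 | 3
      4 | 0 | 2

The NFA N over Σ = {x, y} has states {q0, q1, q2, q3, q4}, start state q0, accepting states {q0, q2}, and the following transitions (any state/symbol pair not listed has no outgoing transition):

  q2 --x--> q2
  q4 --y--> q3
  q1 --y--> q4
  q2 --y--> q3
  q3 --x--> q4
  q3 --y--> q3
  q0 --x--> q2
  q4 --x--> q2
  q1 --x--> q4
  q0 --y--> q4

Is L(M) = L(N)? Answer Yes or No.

No

The string yy is accepted by M but rejected by N.
So L(M) ≠ L(N).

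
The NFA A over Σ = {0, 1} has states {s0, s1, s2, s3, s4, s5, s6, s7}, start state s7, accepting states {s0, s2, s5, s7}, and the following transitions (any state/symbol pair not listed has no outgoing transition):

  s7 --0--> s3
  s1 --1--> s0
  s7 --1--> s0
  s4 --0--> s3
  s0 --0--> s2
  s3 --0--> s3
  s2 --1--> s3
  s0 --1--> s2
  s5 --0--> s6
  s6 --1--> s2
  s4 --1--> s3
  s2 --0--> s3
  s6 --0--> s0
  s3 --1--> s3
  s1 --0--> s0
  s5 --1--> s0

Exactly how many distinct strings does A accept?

4

The useful subgraph on states {s0, s2, s7} is acyclic, so L(A) is finite; the longest accepting path visits 3 useful states, giving maximum string length 2.
Counting accepting paths from s7 by length: 1 of length 0, 1 of length 1, 2 of length 2. Total 4.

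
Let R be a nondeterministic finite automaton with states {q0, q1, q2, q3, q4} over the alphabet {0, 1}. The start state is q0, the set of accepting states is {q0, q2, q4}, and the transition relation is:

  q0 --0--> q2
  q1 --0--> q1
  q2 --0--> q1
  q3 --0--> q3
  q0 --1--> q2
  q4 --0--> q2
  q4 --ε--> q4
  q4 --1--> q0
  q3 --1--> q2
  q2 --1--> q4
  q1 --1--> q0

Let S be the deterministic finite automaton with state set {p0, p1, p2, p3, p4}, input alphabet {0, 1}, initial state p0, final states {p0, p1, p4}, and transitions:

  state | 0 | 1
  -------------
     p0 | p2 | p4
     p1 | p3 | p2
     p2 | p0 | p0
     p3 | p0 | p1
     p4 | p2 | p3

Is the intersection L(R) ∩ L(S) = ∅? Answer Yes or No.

The empty string ε is accepted by both R and S.
Hence L(R) ∩ L(S) ≠ ∅.

No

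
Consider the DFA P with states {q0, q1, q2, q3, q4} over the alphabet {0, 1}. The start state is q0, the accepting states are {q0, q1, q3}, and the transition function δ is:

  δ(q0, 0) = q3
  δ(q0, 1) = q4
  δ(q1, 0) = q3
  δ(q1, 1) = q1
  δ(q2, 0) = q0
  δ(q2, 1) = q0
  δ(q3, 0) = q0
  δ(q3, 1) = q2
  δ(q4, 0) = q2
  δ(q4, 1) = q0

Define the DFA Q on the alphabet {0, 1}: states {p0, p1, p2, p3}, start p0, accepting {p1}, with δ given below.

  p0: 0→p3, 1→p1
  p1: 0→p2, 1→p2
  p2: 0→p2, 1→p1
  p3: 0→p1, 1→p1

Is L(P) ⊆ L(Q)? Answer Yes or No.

No

The empty string ε is in L(P) but not in L(Q).
So L(P) ⊄ L(Q).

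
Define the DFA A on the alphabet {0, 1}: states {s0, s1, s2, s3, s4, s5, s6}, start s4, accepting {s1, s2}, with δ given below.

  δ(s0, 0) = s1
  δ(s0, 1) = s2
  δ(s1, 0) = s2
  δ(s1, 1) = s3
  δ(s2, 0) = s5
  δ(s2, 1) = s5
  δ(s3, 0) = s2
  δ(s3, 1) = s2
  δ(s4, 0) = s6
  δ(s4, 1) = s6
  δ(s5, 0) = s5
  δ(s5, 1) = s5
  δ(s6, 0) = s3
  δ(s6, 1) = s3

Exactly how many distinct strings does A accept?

The useful subgraph on states {s2, s3, s4, s6} is acyclic, so L(A) is finite; the longest accepting path visits 4 useful states, giving maximum string length 3.
Counting accepting paths from s4 by length: 8 of length 3. Total 8.

8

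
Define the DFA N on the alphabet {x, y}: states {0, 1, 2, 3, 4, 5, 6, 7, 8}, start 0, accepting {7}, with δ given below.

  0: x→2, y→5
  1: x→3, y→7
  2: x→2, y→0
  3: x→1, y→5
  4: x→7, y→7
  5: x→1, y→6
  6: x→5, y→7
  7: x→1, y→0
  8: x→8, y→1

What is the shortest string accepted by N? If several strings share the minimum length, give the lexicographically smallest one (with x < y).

A breadth-first search from 0 reaches an accepting state first via the path 0 → 5 → 1 → 7 on input yxy.
No string of length < 3 is accepted (BFS exhausts all shorter strings without reaching an accepting state), and yxy is the lexicographically least accepting string of length 3.

yxy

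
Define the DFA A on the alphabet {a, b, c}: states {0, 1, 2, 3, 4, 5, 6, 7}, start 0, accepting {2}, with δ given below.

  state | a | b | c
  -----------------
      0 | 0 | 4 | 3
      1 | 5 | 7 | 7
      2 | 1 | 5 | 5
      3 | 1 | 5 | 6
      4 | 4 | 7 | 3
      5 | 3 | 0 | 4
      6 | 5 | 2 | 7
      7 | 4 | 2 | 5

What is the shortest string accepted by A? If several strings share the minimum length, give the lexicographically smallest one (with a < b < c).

bbb

A breadth-first search from 0 reaches an accepting state first via the path 0 → 4 → 7 → 2 on input bbb.
No string of length < 3 is accepted (BFS exhausts all shorter strings without reaching an accepting state), and bbb is the lexicographically least accepting string of length 3.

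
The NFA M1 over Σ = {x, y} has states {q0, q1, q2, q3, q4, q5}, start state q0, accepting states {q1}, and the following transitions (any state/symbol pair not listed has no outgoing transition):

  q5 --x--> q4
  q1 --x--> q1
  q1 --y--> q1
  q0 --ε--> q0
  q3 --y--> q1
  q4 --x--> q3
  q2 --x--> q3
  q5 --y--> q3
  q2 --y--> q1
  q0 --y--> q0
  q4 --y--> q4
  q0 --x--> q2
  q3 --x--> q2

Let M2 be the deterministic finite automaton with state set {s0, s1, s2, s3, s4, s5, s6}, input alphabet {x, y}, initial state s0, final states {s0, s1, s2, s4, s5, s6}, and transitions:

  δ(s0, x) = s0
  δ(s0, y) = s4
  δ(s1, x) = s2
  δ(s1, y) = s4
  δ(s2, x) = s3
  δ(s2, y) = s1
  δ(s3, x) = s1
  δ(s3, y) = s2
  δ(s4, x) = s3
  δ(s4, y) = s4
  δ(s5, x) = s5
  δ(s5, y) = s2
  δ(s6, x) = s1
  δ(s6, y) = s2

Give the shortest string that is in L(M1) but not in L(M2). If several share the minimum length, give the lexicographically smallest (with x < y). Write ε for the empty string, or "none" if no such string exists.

xyx

The string xyx is accepted by M1 but not by M2.
No shorter string lies in the difference, and xyx is the lexicographically first length-3 string in L(M1) \ L(M2).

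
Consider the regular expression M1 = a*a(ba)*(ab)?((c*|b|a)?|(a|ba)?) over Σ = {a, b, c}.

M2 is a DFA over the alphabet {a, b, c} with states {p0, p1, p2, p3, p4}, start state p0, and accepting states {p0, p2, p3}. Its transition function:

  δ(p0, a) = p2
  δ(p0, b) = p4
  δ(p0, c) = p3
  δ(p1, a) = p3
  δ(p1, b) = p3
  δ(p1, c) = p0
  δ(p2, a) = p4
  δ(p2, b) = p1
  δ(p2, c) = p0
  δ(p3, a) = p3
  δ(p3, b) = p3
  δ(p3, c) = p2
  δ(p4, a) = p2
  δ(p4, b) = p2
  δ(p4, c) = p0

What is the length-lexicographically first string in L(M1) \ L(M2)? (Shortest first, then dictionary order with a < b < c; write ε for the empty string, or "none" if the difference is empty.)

The string aa is accepted by M1 but not by M2.
No shorter string lies in the difference, and aa is the lexicographically first length-2 string in L(M1) \ L(M2).

aa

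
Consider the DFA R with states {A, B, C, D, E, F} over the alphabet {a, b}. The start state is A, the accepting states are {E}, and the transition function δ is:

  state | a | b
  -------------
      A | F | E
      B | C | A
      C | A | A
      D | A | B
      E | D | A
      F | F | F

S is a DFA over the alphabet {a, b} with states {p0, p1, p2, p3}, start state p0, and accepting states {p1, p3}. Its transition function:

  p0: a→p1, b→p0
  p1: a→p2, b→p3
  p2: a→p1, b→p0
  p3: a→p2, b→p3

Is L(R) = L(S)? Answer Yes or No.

No

The string b is accepted by R but rejected by S.
So L(R) ≠ L(S).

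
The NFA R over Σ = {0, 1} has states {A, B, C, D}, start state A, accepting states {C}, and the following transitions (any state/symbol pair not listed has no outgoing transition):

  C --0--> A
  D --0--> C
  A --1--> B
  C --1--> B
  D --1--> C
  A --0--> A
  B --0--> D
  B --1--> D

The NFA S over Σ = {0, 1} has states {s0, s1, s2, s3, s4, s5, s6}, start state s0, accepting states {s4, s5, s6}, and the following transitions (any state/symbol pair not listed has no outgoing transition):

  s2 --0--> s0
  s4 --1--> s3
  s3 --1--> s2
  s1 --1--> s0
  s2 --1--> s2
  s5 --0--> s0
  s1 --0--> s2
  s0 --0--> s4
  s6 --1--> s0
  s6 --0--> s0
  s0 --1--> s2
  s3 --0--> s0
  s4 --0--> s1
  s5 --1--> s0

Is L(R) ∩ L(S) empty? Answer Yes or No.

The string 100 is accepted by both R and S.
Hence L(R) ∩ L(S) ≠ ∅.

No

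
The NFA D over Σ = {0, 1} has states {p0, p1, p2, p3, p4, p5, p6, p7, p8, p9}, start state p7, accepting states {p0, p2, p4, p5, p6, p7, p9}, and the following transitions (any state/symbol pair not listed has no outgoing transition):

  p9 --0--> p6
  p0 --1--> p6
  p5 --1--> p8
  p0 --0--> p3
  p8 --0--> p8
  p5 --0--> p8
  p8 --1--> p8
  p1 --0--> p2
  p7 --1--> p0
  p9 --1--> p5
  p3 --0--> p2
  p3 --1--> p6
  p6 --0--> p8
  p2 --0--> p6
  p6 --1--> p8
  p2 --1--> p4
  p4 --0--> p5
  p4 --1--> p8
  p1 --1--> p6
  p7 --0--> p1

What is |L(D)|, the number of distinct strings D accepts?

The useful subgraph on states {p0, p1, p2, p3, p4, p5, p6, p7} is acyclic, so L(D) is finite; the longest accepting path visits 6 useful states, giving maximum string length 5.
Counting accepting paths from p7 by length: 1 of length 0, 1 of length 1, 3 of length 2, 4 of length 3, 3 of length 4, 1 of length 5. Total 13.

13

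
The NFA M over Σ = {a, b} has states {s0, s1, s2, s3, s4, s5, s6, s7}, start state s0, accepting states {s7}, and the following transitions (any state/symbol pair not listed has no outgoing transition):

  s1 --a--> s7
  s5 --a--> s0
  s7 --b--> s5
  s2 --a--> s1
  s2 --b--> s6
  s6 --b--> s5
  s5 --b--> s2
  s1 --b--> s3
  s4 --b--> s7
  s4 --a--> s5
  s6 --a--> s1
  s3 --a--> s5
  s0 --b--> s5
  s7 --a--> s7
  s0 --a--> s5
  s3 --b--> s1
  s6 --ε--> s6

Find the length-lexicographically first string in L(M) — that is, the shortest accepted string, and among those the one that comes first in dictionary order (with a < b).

A breadth-first search from s0 reaches an accepting state first via the path s0 → s5 → s2 → s1 → s7 on input abaa.
No string of length < 4 is accepted (BFS exhausts all shorter strings without reaching an accepting state), and abaa is the lexicographically least accepting string of length 4.

abaa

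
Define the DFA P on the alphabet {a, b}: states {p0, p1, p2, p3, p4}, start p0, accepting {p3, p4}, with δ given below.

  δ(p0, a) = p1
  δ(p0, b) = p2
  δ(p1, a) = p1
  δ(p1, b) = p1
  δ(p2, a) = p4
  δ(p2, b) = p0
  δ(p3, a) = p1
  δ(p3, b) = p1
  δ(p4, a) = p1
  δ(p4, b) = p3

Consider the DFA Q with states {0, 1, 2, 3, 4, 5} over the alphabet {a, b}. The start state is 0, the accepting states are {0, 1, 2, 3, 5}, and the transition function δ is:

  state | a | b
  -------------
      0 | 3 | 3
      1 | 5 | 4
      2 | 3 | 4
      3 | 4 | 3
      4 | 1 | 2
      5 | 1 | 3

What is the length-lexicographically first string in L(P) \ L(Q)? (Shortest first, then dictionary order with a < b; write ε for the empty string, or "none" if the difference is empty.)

ba

The string ba is accepted by P but not by Q.
No shorter string lies in the difference, and ba is the lexicographically first length-2 string in L(P) \ L(Q).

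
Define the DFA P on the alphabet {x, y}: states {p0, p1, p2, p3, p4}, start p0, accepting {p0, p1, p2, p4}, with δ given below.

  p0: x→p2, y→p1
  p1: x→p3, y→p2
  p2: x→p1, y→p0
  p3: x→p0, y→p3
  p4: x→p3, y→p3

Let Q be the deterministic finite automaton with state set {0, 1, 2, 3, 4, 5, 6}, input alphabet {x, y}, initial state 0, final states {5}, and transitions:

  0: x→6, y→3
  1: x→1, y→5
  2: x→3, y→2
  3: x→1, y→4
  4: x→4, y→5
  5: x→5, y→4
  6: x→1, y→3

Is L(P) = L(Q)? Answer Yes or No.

No

The empty string ε is accepted by P but rejected by Q.
So L(P) ≠ L(Q).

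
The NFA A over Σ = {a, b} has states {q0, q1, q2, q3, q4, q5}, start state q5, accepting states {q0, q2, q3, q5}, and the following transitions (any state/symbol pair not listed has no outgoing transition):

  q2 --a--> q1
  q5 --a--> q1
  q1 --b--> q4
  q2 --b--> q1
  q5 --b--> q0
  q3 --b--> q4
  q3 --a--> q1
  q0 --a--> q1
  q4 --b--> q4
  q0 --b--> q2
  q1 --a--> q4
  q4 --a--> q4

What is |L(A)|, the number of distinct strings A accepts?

The useful subgraph on states {q0, q2, q5} is acyclic, so L(A) is finite; the longest accepting path visits 3 useful states, giving maximum string length 2.
Counting accepting paths from q5 by length: 1 of length 0, 1 of length 1, 1 of length 2. Total 3.

3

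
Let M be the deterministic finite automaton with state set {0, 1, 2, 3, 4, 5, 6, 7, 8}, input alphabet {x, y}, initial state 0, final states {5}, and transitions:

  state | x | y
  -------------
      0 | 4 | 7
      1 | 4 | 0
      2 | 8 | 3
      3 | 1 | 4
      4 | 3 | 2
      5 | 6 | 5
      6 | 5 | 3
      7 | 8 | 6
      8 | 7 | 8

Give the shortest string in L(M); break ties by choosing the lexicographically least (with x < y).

A breadth-first search from 0 reaches an accepting state first via the path 0 → 7 → 6 → 5 on input yyx.
No string of length < 3 is accepted (BFS exhausts all shorter strings without reaching an accepting state), and yyx is the lexicographically least accepting string of length 3.

yyx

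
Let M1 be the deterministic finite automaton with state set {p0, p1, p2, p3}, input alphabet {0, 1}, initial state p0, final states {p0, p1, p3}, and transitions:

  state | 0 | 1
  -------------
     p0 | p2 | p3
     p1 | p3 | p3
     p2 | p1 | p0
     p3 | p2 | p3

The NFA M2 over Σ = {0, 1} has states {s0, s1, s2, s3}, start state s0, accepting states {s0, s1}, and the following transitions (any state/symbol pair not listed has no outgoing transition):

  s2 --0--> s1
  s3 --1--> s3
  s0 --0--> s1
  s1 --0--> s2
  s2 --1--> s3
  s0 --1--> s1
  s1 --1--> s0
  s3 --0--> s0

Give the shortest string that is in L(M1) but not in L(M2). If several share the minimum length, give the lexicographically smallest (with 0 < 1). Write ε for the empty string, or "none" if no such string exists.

00

The string 00 is accepted by M1 but not by M2.
No shorter string lies in the difference, and 00 is the lexicographically first length-2 string in L(M1) \ L(M2).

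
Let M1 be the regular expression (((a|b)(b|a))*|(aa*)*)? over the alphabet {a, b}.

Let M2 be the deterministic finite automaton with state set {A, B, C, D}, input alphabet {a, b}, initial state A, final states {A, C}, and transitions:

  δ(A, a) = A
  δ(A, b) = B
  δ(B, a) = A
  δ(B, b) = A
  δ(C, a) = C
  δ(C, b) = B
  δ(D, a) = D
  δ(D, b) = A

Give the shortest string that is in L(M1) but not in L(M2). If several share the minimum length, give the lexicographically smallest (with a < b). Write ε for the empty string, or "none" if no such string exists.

ab

The string ab is accepted by M1 but not by M2.
No shorter string lies in the difference, and ab is the lexicographically first length-2 string in L(M1) \ L(M2).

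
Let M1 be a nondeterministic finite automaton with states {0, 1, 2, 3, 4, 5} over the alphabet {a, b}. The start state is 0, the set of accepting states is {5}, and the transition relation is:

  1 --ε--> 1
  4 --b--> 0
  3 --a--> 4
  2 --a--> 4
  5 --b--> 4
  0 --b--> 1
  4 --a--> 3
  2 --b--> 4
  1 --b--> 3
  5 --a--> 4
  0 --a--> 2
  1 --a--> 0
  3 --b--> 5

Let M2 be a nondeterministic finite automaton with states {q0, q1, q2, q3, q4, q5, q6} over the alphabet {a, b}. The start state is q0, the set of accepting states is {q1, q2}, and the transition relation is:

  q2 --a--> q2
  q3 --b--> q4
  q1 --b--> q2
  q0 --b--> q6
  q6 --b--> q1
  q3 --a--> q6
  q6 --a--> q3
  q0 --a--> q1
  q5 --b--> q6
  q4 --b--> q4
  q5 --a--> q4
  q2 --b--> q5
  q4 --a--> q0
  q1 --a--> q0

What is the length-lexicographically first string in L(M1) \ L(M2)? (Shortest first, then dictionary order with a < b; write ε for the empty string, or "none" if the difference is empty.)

abab

The string abab is accepted by M1 but not by M2.
No shorter string lies in the difference, and abab is the lexicographically first length-4 string in L(M1) \ L(M2).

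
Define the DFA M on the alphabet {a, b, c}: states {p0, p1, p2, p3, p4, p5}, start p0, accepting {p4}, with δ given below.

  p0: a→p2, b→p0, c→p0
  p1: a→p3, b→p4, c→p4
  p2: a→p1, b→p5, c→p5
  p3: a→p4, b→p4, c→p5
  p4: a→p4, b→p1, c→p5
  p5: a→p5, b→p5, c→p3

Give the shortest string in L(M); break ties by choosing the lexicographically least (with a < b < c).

aab

A breadth-first search from p0 reaches an accepting state first via the path p0 → p2 → p1 → p4 on input aab.
No string of length < 3 is accepted (BFS exhausts all shorter strings without reaching an accepting state), and aab is the lexicographically least accepting string of length 3.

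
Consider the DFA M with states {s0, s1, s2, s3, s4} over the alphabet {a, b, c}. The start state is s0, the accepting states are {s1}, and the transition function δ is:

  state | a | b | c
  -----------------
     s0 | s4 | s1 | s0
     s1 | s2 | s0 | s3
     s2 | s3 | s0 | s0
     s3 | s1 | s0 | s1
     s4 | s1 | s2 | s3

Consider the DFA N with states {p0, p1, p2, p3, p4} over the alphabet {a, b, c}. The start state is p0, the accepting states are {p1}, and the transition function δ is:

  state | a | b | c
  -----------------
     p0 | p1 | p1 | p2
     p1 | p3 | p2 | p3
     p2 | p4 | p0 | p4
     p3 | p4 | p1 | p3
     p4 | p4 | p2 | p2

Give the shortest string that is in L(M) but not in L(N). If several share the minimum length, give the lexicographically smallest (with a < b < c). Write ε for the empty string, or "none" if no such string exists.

The string aa is accepted by M but not by N.
No shorter string lies in the difference, and aa is the lexicographically first length-2 string in L(M) \ L(N).

aa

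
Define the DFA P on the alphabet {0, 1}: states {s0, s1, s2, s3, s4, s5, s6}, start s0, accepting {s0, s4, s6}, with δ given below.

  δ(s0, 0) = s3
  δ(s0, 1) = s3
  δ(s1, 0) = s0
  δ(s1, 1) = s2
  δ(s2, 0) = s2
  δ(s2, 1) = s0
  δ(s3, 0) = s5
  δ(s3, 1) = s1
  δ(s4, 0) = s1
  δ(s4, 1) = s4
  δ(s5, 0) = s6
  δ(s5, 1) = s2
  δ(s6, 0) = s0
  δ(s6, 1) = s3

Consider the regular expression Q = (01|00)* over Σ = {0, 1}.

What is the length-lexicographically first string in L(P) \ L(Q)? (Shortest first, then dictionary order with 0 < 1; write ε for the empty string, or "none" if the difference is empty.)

000

The string 000 is accepted by P but not by Q.
No shorter string lies in the difference, and 000 is the lexicographically first length-3 string in L(P) \ L(Q).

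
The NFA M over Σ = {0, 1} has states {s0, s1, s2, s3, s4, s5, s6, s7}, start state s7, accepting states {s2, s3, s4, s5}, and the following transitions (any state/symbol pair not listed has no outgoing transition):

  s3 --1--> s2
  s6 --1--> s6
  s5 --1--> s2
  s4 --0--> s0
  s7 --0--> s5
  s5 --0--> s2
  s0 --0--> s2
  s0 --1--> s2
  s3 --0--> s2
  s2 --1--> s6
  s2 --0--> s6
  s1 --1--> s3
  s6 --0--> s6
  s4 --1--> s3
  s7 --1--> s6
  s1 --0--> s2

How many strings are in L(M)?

The useful subgraph on states {s2, s5, s7} is acyclic, so L(M) is finite; the longest accepting path visits 3 useful states, giving maximum string length 2.
Counting accepting paths from s7 by length: 1 of length 1, 2 of length 2. Total 3.

3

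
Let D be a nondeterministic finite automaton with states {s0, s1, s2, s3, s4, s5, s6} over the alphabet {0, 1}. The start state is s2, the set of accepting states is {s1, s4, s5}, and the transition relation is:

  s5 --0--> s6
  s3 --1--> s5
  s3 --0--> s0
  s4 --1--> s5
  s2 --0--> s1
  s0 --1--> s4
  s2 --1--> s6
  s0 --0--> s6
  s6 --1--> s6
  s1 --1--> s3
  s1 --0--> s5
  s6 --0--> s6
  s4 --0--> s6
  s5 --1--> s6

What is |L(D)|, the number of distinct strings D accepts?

The useful subgraph on states {s0, s1, s2, s3, s4, s5} is acyclic, so L(D) is finite; the longest accepting path visits 6 useful states, giving maximum string length 5.
Counting accepting paths from s2 by length: 1 of length 1, 1 of length 2, 1 of length 3, 1 of length 4, 1 of length 5. Total 5.

5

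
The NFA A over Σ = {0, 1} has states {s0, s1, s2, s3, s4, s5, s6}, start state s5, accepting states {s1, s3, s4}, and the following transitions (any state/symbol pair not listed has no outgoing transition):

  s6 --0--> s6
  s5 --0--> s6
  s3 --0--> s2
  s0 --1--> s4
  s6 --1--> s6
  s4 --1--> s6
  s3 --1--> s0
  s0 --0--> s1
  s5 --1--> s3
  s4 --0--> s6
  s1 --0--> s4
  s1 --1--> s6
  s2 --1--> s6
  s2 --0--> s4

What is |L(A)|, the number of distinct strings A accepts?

5

The useful subgraph on states {s0, s1, s2, s3, s4, s5} is acyclic, so L(A) is finite; the longest accepting path visits 5 useful states, giving maximum string length 4.
Counting accepting paths from s5 by length: 1 of length 1, 3 of length 3, 1 of length 4. Total 5.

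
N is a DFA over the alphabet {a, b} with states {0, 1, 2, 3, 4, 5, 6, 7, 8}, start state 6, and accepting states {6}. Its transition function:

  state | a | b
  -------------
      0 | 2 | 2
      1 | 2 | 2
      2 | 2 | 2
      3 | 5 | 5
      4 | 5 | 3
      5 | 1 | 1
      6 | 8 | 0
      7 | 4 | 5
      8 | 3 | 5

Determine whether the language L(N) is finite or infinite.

finite

The useful states (reachable from 6 and able to reach an accepting state) are {6}.
Restricted to these states the transition graph has no cycle, so every accepting path has bounded length and L is finite.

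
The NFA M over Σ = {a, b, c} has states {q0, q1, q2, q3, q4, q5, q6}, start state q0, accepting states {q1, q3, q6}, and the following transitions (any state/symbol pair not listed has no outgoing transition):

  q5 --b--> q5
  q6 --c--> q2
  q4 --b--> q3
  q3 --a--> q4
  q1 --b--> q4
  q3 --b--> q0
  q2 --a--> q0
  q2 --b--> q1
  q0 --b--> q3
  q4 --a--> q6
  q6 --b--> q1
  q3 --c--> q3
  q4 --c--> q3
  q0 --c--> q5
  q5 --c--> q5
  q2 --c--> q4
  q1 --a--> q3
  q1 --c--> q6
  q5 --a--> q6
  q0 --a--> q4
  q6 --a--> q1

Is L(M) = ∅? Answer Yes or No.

No

The string b is accepted: the run q0 → q3 ends in the accepting state q3.
Since at least one string is accepted, L(M) is not empty.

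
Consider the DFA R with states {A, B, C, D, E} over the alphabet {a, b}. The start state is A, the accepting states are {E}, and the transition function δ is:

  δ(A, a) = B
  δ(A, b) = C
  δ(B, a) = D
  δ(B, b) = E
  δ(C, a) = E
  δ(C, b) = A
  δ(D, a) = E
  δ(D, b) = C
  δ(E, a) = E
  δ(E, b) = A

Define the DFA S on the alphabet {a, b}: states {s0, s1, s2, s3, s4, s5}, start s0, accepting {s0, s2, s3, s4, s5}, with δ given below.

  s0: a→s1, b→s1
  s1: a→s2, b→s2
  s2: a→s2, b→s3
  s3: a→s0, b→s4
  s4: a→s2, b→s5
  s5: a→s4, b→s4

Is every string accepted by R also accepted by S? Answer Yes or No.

The string aabaa is in L(R) but not in L(S).
So L(R) ⊄ L(S).

No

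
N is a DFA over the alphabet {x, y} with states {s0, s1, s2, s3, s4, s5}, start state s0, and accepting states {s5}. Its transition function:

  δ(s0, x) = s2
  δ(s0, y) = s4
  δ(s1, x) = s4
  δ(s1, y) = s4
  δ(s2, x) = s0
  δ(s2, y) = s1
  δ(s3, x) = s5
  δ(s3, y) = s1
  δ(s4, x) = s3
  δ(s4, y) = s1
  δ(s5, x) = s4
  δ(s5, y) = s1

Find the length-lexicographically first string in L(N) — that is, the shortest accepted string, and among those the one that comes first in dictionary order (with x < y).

yxx

A breadth-first search from s0 reaches an accepting state first via the path s0 → s4 → s3 → s5 on input yxx.
No string of length < 3 is accepted (BFS exhausts all shorter strings without reaching an accepting state), and yxx is the lexicographically least accepting string of length 3.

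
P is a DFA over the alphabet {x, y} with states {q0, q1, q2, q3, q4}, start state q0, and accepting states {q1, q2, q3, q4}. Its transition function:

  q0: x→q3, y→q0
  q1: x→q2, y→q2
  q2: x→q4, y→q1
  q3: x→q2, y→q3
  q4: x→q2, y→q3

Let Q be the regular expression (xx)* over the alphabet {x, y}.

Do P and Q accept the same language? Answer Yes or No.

The string x is accepted by P but rejected by Q.
So L(P) ≠ L(Q).

No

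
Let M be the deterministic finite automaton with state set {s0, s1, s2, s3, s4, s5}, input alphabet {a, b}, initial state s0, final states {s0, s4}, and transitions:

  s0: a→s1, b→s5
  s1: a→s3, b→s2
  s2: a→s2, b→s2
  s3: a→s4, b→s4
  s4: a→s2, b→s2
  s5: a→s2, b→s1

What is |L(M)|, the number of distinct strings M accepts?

The useful subgraph on states {s0, s1, s3, s4, s5} is acyclic, so L(M) is finite; the longest accepting path visits 5 useful states, giving maximum string length 4.
Counting accepting paths from s0 by length: 1 of length 0, 2 of length 3, 2 of length 4. Total 5.

5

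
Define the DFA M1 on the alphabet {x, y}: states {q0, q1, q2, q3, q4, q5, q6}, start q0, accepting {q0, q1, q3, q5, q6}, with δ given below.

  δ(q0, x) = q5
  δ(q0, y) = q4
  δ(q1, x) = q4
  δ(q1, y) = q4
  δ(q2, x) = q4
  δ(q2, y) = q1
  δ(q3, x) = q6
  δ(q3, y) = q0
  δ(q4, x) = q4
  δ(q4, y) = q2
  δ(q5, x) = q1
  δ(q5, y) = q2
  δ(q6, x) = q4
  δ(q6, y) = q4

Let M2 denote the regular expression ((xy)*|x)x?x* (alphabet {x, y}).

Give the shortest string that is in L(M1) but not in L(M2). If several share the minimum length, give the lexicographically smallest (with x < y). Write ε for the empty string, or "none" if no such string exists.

xyy

The string xyy is accepted by M1 but not by M2.
No shorter string lies in the difference, and xyy is the lexicographically first length-3 string in L(M1) \ L(M2).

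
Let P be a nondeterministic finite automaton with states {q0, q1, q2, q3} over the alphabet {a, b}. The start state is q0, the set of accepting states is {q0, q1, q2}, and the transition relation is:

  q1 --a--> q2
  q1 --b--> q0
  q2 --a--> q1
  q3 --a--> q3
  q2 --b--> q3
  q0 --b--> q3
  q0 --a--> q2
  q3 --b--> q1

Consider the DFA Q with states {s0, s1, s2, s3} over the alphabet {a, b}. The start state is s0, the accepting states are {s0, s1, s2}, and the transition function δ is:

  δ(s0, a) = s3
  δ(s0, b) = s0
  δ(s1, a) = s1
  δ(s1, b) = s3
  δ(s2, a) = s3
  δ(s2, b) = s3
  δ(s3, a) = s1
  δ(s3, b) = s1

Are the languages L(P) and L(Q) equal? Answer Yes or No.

No

The string a is accepted by P but rejected by Q.
So L(P) ≠ L(Q).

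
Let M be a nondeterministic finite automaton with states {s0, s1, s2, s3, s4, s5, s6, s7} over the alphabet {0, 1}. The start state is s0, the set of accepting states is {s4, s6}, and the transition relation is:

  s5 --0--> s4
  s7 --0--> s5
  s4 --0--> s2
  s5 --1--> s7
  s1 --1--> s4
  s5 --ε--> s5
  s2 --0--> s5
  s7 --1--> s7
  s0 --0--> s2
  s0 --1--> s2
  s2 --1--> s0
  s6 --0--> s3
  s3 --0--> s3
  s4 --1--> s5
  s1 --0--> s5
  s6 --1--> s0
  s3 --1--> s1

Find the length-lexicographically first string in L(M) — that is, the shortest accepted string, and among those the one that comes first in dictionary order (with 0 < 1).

A breadth-first search from s0 reaches an accepting state first via the path s0 → s2 → s5 → s4 on input 000.
No string of length < 3 is accepted (BFS exhausts all shorter strings without reaching an accepting state), and 000 is the lexicographically least accepting string of length 3.

000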